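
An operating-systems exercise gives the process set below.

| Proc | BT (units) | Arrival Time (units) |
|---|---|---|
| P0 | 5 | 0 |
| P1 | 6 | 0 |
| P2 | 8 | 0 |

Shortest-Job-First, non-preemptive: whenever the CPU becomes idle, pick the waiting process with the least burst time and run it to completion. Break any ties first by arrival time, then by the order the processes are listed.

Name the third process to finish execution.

P2

Gantt: | P0 0-5 | P1 5-11 | P2 11-19 |
Completion: P0=5  P1=11  P2=19
Finish order: P0 → P1 → P2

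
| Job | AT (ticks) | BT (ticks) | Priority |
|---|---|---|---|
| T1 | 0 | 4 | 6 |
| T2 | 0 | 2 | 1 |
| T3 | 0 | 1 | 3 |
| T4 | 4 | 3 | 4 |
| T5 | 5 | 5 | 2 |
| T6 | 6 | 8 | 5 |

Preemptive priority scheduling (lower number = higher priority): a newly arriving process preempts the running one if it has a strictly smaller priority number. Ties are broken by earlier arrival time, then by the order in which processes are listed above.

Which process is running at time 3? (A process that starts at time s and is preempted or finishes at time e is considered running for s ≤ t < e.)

T1

Timeline: | T2 0-2 | T3 2-3 | T1 3-4 | T4 4-5 | T5 5-10 | T4 10-12 | T6 12-20 | T1 20-23 |
Completion: T1=23  T2=2  T3=3  T4=12  T5=10  T6=20
Turnaround (C−A): T1=23  T2=2  T3=3  T4=8  T5=5  T6=14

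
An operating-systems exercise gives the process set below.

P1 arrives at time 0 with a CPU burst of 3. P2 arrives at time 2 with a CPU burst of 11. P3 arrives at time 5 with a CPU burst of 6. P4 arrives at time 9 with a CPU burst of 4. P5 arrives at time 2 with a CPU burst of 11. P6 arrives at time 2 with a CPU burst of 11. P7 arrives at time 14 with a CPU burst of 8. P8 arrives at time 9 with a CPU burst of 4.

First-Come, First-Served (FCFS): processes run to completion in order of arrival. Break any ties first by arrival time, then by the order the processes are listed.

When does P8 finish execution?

Gantt: | P1 0-3 | P2 3-14 | P5 14-25 | P6 25-36 | P3 36-42 | P4 42-46 | P8 46-50 | P7 50-58 |
Completion: P1=3  P2=14  P3=42  P4=46  P5=25  P6=36  P7=58  P8=50
Turnaround (C−A): P1=3  P2=12  P3=37  P4=37  P5=23  P6=34  P7=44  P8=41

50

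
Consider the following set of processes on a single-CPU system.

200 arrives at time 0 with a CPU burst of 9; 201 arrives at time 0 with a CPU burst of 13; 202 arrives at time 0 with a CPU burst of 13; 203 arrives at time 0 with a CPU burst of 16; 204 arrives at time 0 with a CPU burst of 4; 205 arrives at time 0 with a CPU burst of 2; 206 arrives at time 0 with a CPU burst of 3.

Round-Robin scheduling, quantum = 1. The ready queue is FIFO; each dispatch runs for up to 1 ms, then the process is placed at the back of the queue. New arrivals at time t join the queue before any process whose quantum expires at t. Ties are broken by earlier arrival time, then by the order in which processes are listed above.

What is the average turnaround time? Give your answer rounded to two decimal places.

Timeline: | 200 0-1 | 201 1-2 | 202 2-3 | 203 3-4 | 204 4-5 | 205 5-6 | 206 6-7 | 200 7-8 | 201 8-9 | 202 9-10 | 203 10-11 | 204 11-12 | 205 12-13 | 206 13-14 | 200 14-15 | 201 15-16 | 202 16-17 | 203 17-18 | 204 18-19 | 206 19-20 | 200 20-21 | 201 21-22 | 202 22-23 | 203 23-24 | 204 24-25 | 200 25-26 | 201 26-27 | 202 27-28 | 203 28-29 | 200 29-30 | 201 30-31 | 202 31-32 | 203 32-33 | 200 33-34 | 201 34-35 | 202 35-36 | 203 36-37 | 200 37-38 | 201 38-39 | 202 39-40 | 203 40-41 | 200 41-42 | 201 42-43 | 202 43-44 | 203 44-45 | 201 45-46 | 202 46-47 | 203 47-48 | 201 48-49 | 202 49-50 | 203 50-51 | 201 51-52 | 202 52-53 | 203 53-54 | 201 54-55 | 202 55-56 | 203 56-60 |
Completion: 200=42  201=55  202=56  203=60  204=25  205=13  206=20
Turnaround times: 200=42, 201=55, 202=56, 203=60, 204=25, 205=13, 206=20
Average turnaround = (42+55+56+60+25+13+20) / 7 = 271/7 = 38.71

38.71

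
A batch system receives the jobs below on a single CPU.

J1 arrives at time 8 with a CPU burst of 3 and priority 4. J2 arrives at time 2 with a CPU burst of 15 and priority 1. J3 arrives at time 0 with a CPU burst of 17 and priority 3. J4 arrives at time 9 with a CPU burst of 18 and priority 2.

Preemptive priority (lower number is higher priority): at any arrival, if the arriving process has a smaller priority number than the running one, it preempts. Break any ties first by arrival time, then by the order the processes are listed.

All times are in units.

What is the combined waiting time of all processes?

83

Schedule: | J3 0-2 | J2 2-17 | J4 17-35 | J3 35-50 | J1 50-53 |
Completion: J1=53  J2=17  J3=50  J4=35
Turnaround (C−A): J1=45  J2=15  J3=50  J4=26
Waiting = turnaround − burst: J1=42, J2=0, J3=33, J4=8
Total waiting = 42 + 0 + 33 + 8 = 83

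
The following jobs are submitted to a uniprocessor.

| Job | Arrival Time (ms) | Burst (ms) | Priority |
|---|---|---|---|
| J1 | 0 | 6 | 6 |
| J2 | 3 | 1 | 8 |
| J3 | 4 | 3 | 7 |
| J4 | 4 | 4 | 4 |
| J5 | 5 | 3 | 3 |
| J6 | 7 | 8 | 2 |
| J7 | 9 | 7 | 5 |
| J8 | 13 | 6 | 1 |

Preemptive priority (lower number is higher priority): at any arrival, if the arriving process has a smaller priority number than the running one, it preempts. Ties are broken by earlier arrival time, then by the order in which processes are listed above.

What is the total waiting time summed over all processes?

145

Gantt: | J1 0-4 | J4 4-5 | J5 5-7 | J6 7-13 | J8 13-19 | J6 19-21 | J5 21-22 | J4 22-25 | J7 25-32 | J1 32-34 | J3 34-37 | J2 37-38 |
Completion: J1=34  J2=38  J3=37  J4=25  J5=22  J6=21  J7=32  J8=19
Waiting = turnaround − burst: J1=28, J2=34, J3=30, J4=17, J5=14, J6=6, J7=16, J8=0
Total waiting = 28 + 34 + 30 + 17 + 14 + 6 + 16 + 0 = 145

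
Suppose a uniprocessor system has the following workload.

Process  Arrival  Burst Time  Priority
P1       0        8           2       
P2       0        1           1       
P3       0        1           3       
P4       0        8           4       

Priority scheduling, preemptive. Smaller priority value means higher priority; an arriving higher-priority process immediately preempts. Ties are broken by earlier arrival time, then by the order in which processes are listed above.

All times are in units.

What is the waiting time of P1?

Timeline: | P2 0-1 | P1 1-9 | P3 9-10 | P4 10-18 |
Completion: P1=9  P2=1  P3=10  P4=18
Turnaround (C−A): P1=9  P2=1  P3=10  P4=18
Waiting(P1) = turnaround − burst = 9 − 8 = 1

1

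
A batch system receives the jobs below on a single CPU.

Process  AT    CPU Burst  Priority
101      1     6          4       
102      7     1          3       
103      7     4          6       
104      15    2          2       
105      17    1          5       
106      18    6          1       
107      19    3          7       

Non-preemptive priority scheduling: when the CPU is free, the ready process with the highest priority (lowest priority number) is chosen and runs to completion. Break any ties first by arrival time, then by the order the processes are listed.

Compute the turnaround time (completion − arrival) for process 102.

Timeline: | idle 0-1 | 101 1-7 | 102 7-8 | 103 8-12 | idle 12-15 | 104 15-17 | 105 17-18 | 106 18-24 | 107 24-27 |
Completion: 101=7  102=8  103=12  104=17  105=18  106=24  107=27
Turnaround (C−A): 101=6  102=1  103=5  104=2  105=1  106=6  107=8
Turnaround(102) = completion − arrival = 8 − 7 = 1

1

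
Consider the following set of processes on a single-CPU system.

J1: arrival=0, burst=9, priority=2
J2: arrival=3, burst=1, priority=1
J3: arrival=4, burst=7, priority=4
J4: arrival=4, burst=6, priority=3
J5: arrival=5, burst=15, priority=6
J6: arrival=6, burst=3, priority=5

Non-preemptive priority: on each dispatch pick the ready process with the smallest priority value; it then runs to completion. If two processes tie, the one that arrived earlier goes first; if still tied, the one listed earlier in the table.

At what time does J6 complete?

26

Timeline: | J1 0-9 | J2 9-10 | J4 10-16 | J3 16-23 | J6 23-26 | J5 26-41 |
Completion: J1=9  J2=10  J3=23  J4=16  J5=41  J6=26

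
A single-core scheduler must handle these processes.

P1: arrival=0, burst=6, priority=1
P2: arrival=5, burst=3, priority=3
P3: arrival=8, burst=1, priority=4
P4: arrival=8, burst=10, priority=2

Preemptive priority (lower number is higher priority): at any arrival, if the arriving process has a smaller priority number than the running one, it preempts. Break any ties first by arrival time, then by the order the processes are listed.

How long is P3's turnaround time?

12

Schedule: | P1 0-6 | P2 6-8 | P4 8-18 | P2 18-19 | P3 19-20 |
Completion: P1=6  P2=19  P3=20  P4=18
Turnaround (C−A): P1=6  P2=14  P3=12  P4=10
Turnaround(P3) = completion − arrival = 20 − 8 = 12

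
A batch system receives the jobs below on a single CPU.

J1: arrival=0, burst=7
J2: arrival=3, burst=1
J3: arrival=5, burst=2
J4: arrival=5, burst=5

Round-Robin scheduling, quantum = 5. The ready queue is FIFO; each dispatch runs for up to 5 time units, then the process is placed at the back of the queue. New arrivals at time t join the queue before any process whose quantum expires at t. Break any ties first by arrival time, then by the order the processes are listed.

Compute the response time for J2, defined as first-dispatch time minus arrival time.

2

Timeline: | J1 0-5 | J2 5-6 | J3 6-8 | J4 8-13 | J1 13-15 |
Completion: J1=15  J2=6  J3=8  J4=13
Turnaround (C−A): J1=15  J2=3  J3=3  J4=8
Response(J2) = first start − arrival = 5 − 3 = 2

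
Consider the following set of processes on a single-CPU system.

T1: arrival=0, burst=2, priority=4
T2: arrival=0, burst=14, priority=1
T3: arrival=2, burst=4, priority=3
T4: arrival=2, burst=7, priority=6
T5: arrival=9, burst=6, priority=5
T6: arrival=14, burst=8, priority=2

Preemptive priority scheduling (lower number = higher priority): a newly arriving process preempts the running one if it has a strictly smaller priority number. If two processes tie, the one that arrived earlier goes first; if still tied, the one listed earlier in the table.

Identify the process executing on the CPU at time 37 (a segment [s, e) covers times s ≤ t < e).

T4

Timeline: | T2 0-14 | T6 14-22 | T3 22-26 | T1 26-28 | T5 28-34 | T4 34-41 |
Completion: T1=28  T2=14  T3=26  T4=41  T5=34  T6=22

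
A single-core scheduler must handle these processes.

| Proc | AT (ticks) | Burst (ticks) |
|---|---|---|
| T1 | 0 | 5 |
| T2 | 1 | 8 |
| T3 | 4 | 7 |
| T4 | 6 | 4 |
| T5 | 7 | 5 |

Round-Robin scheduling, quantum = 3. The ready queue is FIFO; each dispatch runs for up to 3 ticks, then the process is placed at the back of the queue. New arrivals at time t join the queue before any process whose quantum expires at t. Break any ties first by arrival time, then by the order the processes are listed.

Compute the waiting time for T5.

16

Schedule: | T1 0-3 | T2 3-6 | T1 6-8 | T3 8-11 | T4 11-14 | T2 14-17 | T5 17-20 | T3 20-23 | T4 23-24 | T2 24-26 | T5 26-28 | T3 28-29 |
Completion: T1=8  T2=26  T3=29  T4=24  T5=28
Waiting(T5) = turnaround − burst = 21 − 5 = 16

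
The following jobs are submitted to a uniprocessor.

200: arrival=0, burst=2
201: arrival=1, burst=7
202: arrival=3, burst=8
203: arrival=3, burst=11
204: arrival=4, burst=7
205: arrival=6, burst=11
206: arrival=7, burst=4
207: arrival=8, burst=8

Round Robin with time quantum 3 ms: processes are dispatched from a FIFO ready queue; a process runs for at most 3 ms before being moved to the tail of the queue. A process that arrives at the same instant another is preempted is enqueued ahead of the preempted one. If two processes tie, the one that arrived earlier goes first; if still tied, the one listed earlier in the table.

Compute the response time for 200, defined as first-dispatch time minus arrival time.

Schedule: | 200 0-2 | 201 2-5 | 202 5-8 | 203 8-11 | 204 11-14 | 201 14-17 | 205 17-20 | 206 20-23 | 207 23-26 | 202 26-29 | 203 29-32 | 204 32-35 | 201 35-36 | 205 36-39 | 206 39-40 | 207 40-43 | 202 43-45 | 203 45-48 | 204 48-49 | 205 49-52 | 207 52-54 | 203 54-56 | 205 56-58 |
Completion: 200=2  201=36  202=45  203=56  204=49  205=58  206=40  207=54
Response(200) = first start − arrival = 0 − 0 = 0

0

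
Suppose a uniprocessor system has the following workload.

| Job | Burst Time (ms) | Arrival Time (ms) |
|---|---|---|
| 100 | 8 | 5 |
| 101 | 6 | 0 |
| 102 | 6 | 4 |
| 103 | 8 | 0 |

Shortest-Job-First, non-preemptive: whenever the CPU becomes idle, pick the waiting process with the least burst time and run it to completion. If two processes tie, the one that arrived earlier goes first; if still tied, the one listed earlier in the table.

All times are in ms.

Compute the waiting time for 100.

15

Gantt: | 101 0-6 | 102 6-12 | 103 12-20 | 100 20-28 |
Completion: 100=28  101=6  102=12  103=20
Turnaround (C−A): 100=23  101=6  102=8  103=20
Waiting(100) = turnaround − burst = 23 − 8 = 15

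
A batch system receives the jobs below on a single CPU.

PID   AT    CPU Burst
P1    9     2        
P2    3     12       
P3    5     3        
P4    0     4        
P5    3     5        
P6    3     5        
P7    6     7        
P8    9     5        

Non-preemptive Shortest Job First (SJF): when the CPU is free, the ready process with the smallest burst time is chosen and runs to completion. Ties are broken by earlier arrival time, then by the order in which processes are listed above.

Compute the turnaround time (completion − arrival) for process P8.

15

Timeline: | P4 0-4 | P5 4-9 | P1 9-11 | P3 11-14 | P6 14-19 | P8 19-24 | P7 24-31 | P2 31-43 |
Completion: P1=11  P2=43  P3=14  P4=4  P5=9  P6=19  P7=31  P8=24
Turnaround(P8) = completion − arrival = 24 − 9 = 15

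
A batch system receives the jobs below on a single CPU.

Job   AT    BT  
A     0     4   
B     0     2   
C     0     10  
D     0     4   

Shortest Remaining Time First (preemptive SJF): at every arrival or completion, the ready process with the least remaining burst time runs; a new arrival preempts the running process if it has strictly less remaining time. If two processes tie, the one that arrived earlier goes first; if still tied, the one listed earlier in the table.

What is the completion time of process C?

20

Timeline: | B 0-2 | A 2-6 | D 6-10 | C 10-20 |
Completion: A=6  B=2  C=20  D=10
Turnaround (C−A): A=6  B=2  C=20  D=10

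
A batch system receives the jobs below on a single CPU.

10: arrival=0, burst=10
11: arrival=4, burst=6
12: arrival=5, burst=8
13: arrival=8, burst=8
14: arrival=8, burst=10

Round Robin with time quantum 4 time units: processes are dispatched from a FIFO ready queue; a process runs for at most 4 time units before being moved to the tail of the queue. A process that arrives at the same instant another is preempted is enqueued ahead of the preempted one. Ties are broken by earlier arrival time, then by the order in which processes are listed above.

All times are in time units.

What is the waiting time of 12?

19

Gantt: | 10 0-4 | 11 4-8 | 10 8-12 | 12 12-16 | 13 16-20 | 14 20-24 | 11 24-26 | 10 26-28 | 12 28-32 | 13 32-36 | 14 36-42 |
Completion: 10=28  11=26  12=32  13=36  14=42
Turnaround (C−A): 10=28  11=22  12=27  13=28  14=34
Waiting(12) = turnaround − burst = 27 − 8 = 19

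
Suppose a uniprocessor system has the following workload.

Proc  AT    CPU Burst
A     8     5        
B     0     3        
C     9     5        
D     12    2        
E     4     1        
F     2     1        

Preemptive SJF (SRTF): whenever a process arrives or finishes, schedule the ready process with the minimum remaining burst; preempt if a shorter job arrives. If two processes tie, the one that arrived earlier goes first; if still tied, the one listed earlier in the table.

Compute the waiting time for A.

Gantt: | B 0-3 | F 3-4 | E 4-5 | idle 5-8 | A 8-13 | D 13-15 | C 15-20 |
Completion: A=13  B=3  C=20  D=15  E=5  F=4
Waiting(A) = turnaround − burst = 5 − 5 = 0

0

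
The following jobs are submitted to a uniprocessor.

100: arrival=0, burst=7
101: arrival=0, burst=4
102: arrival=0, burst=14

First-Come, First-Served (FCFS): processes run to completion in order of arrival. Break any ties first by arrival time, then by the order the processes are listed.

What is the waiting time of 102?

11

Schedule: | 100 0-7 | 101 7-11 | 102 11-25 |
Completion: 100=7  101=11  102=25
Waiting(102) = turnaround − burst = 25 − 14 = 11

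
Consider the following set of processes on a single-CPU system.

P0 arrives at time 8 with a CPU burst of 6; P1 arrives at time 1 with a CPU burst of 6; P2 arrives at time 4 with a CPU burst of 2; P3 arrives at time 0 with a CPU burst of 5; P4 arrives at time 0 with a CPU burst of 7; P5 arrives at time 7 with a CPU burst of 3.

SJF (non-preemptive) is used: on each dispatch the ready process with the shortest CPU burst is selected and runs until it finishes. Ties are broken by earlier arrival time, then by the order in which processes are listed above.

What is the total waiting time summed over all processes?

40

Gantt: | P3 0-5 | P2 5-7 | P5 7-10 | P1 10-16 | P0 16-22 | P4 22-29 |
Completion: P0=22  P1=16  P2=7  P3=5  P4=29  P5=10
Turnaround (C−A): P0=14  P1=15  P2=3  P3=5  P4=29  P5=3
Waiting = turnaround − burst: P0=8, P1=9, P2=1, P3=0, P4=22, P5=0
Total waiting = 8 + 9 + 1 + 0 + 22 + 0 = 40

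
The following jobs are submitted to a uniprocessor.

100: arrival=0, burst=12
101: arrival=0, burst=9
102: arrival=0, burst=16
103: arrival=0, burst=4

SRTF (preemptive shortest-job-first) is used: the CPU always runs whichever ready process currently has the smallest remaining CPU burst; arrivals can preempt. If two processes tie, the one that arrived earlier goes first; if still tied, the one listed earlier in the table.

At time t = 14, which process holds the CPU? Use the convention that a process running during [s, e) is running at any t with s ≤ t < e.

Schedule: | 103 0-4 | 101 4-13 | 100 13-25 | 102 25-41 |
Completion: 100=25  101=13  102=41  103=4
Turnaround (C−A): 100=25  101=13  102=41  103=4

100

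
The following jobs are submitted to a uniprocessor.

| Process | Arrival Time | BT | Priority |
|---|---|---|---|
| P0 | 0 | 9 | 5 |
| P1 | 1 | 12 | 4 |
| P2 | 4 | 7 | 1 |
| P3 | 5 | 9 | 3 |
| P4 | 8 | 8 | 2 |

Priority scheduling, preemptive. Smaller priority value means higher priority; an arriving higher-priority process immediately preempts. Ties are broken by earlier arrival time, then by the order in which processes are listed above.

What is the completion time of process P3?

Timeline: | P0 0-1 | P1 1-4 | P2 4-11 | P4 11-19 | P3 19-28 | P1 28-37 | P0 37-45 |
Completion: P0=45  P1=37  P2=11  P3=28  P4=19

28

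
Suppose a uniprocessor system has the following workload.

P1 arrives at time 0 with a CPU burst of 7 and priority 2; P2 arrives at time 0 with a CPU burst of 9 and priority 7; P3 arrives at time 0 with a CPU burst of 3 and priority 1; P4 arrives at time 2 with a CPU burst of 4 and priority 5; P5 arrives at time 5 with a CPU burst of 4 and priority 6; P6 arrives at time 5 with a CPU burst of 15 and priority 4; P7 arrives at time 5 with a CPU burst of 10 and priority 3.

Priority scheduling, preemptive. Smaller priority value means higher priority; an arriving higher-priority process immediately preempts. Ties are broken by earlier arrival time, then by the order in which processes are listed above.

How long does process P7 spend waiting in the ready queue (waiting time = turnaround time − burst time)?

Gantt: | P3 0-3 | P1 3-10 | P7 10-20 | P6 20-35 | P4 35-39 | P5 39-43 | P2 43-52 |
Completion: P1=10  P2=52  P3=3  P4=39  P5=43  P6=35  P7=20
Turnaround (C−A): P1=10  P2=52  P3=3  P4=37  P5=38  P6=30  P7=15
Waiting(P7) = turnaround − burst = 15 − 10 = 5

5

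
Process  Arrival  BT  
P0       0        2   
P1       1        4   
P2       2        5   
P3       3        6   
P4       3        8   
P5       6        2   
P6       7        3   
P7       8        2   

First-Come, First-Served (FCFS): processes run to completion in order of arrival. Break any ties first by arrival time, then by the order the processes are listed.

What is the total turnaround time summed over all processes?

Schedule: | P0 0-2 | P1 2-6 | P2 6-11 | P3 11-17 | P4 17-25 | P5 25-27 | P6 27-30 | P7 30-32 |
Completion: P0=2  P1=6  P2=11  P3=17  P4=25  P5=27  P6=30  P7=32
Turnaround = completion − arrival: P0=2, P1=5, P2=9, P3=14, P4=22, P5=21, P6=23, P7=24
Total turnaround = 2 + 5 + 9 + 14 + 22 + 21 + 23 + 24 = 120

120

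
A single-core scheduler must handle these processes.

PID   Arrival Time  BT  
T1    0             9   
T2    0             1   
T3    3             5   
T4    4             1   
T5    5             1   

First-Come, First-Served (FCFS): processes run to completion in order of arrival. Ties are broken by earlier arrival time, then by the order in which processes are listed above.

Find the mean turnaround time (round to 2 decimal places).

11.00

Schedule: | T1 0-9 | T2 9-10 | T3 10-15 | T4 15-16 | T5 16-17 |
Completion: T1=9  T2=10  T3=15  T4=16  T5=17
Turnaround (C−A): T1=9  T2=10  T3=12  T4=12  T5=12
Turnaround times: T1=9, T2=10, T3=12, T4=12, T5=12
Average turnaround = (9+10+12+12+12) / 5 = 55/5 = 11.00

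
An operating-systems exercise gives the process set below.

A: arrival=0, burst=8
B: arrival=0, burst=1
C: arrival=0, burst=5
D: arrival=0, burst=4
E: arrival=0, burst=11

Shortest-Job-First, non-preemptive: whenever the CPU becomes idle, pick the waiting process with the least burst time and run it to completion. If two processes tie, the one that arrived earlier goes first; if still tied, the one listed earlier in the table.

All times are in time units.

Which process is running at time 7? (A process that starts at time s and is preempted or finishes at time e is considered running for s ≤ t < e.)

Timeline: | B 0-1 | D 1-5 | C 5-10 | A 10-18 | E 18-29 |
Completion: A=18  B=1  C=10  D=5  E=29
Turnaround (C−A): A=18  B=1  C=10  D=5  E=29

C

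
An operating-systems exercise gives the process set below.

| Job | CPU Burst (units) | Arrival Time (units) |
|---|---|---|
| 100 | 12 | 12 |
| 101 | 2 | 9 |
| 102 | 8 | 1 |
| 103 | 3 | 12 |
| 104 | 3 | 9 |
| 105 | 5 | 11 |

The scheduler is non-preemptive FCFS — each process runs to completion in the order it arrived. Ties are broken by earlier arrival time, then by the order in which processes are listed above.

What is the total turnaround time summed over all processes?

64

Schedule: | idle 0-1 | 102 1-9 | 101 9-11 | 104 11-14 | 105 14-19 | 100 19-31 | 103 31-34 |
Completion: 100=31  101=11  102=9  103=34  104=14  105=19
Turnaround = completion − arrival: 100=19, 101=2, 102=8, 103=22, 104=5, 105=8
Total turnaround = 19 + 2 + 8 + 22 + 5 + 8 = 64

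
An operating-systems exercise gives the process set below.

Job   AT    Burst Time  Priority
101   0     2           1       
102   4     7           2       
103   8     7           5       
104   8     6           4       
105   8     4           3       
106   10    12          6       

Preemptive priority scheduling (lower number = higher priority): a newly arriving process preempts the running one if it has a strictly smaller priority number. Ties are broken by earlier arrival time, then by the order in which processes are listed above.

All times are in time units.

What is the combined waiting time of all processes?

41

Timeline: | 101 0-2 | idle 2-4 | 102 4-11 | 105 11-15 | 104 15-21 | 103 21-28 | 106 28-40 |
Completion: 101=2  102=11  103=28  104=21  105=15  106=40
Turnaround (C−A): 101=2  102=7  103=20  104=13  105=7  106=30
Waiting = turnaround − burst: 101=0, 102=0, 103=13, 104=7, 105=3, 106=18
Total waiting = 0 + 0 + 13 + 7 + 3 + 18 = 41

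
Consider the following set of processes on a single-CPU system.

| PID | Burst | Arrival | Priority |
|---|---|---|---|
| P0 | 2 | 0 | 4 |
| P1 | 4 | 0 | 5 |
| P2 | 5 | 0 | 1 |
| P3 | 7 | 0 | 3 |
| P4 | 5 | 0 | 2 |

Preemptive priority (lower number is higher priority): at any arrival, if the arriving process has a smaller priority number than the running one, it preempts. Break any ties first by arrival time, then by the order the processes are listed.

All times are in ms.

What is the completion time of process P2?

5

Schedule: | P2 0-5 | P4 5-10 | P3 10-17 | P0 17-19 | P1 19-23 |
Completion: P0=19  P1=23  P2=5  P3=17  P4=10
Turnaround (C−A): P0=19  P1=23  P2=5  P3=17  P4=10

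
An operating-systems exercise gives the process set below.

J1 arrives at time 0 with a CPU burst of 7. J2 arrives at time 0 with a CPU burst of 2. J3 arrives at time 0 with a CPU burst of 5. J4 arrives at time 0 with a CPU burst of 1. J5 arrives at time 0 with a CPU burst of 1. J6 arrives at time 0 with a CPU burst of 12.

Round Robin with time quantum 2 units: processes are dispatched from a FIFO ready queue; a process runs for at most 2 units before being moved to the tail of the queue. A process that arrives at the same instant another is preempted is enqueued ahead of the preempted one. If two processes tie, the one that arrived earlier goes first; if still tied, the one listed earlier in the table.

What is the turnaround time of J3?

19

Gantt: | J1 0-2 | J2 2-4 | J3 4-6 | J4 6-7 | J5 7-8 | J6 8-10 | J1 10-12 | J3 12-14 | J6 14-16 | J1 16-18 | J3 18-19 | J6 19-21 | J1 21-22 | J6 22-28 |
Completion: J1=22  J2=4  J3=19  J4=7  J5=8  J6=28
Turnaround(J3) = completion − arrival = 19 − 0 = 19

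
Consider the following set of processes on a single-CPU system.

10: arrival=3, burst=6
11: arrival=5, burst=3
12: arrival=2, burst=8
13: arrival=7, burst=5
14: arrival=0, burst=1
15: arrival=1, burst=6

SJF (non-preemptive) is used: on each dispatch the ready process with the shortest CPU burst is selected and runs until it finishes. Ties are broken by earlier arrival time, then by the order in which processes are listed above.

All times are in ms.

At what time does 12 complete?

29

Schedule: | 14 0-1 | 15 1-7 | 11 7-10 | 13 10-15 | 10 15-21 | 12 21-29 |
Completion: 10=21  11=10  12=29  13=15  14=1  15=7
Turnaround (C−A): 10=18  11=5  12=27  13=8  14=1  15=6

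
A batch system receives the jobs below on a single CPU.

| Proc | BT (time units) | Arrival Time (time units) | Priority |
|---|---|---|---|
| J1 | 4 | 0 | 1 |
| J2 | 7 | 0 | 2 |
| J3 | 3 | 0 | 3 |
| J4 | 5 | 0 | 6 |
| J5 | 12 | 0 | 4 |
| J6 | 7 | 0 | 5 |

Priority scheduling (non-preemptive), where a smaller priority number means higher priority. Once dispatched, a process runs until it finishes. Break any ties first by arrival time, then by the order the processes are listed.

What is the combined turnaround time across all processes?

Schedule: | J1 0-4 | J2 4-11 | J3 11-14 | J5 14-26 | J6 26-33 | J4 33-38 |
Completion: J1=4  J2=11  J3=14  J4=38  J5=26  J6=33
Turnaround (C−A): J1=4  J2=11  J3=14  J4=38  J5=26  J6=33
Turnaround = completion − arrival: J1=4, J2=11, J3=14, J4=38, J5=26, J6=33
Total turnaround = 4 + 11 + 14 + 38 + 26 + 33 = 126

126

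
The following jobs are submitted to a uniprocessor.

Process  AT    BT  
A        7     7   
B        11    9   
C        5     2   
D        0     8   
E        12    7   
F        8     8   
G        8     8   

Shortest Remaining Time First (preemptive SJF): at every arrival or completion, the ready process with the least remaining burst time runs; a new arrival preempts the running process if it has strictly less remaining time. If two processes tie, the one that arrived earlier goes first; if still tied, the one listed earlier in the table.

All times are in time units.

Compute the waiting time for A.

3

Schedule: | D 0-5 | C 5-7 | D 7-10 | A 10-17 | E 17-24 | F 24-32 | G 32-40 | B 40-49 |
Completion: A=17  B=49  C=7  D=10  E=24  F=32  G=40
Turnaround (C−A): A=10  B=38  C=2  D=10  E=12  F=24  G=32
Waiting(A) = turnaround − burst = 10 − 7 = 3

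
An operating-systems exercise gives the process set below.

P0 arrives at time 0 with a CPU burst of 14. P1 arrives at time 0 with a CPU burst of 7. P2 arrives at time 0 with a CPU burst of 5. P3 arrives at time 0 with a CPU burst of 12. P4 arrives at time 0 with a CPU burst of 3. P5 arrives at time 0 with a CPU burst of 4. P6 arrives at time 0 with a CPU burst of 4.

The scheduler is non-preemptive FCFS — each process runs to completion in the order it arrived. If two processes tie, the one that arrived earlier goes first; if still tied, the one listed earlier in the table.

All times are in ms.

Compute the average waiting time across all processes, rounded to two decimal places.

26.43

Gantt: | P0 0-14 | P1 14-21 | P2 21-26 | P3 26-38 | P4 38-41 | P5 41-45 | P6 45-49 |
Completion: P0=14  P1=21  P2=26  P3=38  P4=41  P5=45  P6=49
Waiting times: P0=0, P1=14, P2=21, P3=26, P4=38, P5=41, P6=45
Average waiting = (0+14+21+26+38+41+45) / 7 = 185/7 = 26.43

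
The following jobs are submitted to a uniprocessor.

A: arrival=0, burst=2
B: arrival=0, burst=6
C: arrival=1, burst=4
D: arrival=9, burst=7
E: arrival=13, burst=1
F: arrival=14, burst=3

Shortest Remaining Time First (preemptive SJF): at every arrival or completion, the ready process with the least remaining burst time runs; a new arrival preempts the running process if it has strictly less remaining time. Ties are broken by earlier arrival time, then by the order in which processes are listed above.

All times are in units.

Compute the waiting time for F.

0

Timeline: | A 0-2 | C 2-6 | B 6-12 | D 12-13 | E 13-14 | F 14-17 | D 17-23 |
Completion: A=2  B=12  C=6  D=23  E=14  F=17
Turnaround (C−A): A=2  B=12  C=5  D=14  E=1  F=3
Waiting(F) = turnaround − burst = 3 − 3 = 0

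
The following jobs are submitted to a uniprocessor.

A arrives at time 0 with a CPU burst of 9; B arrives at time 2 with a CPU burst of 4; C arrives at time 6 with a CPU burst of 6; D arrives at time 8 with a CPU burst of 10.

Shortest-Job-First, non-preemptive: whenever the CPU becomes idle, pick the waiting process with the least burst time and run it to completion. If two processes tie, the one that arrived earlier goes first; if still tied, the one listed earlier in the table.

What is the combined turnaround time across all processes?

Timeline: | A 0-9 | B 9-13 | C 13-19 | D 19-29 |
Completion: A=9  B=13  C=19  D=29
Turnaround (C−A): A=9  B=11  C=13  D=21
Turnaround = completion − arrival: A=9, B=11, C=13, D=21
Total turnaround = 9 + 11 + 13 + 21 = 54

54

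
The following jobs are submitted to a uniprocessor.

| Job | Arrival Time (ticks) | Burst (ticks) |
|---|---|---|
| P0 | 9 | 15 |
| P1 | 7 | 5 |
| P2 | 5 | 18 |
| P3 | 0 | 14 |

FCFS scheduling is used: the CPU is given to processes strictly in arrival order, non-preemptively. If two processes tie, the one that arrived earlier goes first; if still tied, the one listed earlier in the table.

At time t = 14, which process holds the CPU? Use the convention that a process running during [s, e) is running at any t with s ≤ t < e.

Timeline: | P3 0-14 | P2 14-32 | P1 32-37 | P0 37-52 |
Completion: P0=52  P1=37  P2=32  P3=14

P2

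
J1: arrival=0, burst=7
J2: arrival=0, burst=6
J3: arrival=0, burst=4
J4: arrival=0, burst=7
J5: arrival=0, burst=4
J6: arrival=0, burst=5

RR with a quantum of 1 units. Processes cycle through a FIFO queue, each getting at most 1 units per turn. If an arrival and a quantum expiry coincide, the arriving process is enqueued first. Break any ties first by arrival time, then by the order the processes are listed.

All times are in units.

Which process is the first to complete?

Timeline: | J1 0-1 | J2 1-2 | J3 2-3 | J4 3-4 | J5 4-5 | J6 5-6 | J1 6-7 | J2 7-8 | J3 8-9 | J4 9-10 | J5 10-11 | J6 11-12 | J1 12-13 | J2 13-14 | J3 14-15 | J4 15-16 | J5 16-17 | J6 17-18 | J1 18-19 | J2 19-20 | J3 20-21 | J4 21-22 | J5 22-23 | J6 23-24 | J1 24-25 | J2 25-26 | J4 26-27 | J6 27-28 | J1 28-29 | J2 29-30 | J4 30-31 | J1 31-32 | J4 32-33 |
Completion: J1=32  J2=30  J3=21  J4=33  J5=23  J6=28
Turnaround (C−A): J1=32  J2=30  J3=21  J4=33  J5=23  J6=28
Finish order: J3 → J5 → J6 → J2 → J1 → J4

J3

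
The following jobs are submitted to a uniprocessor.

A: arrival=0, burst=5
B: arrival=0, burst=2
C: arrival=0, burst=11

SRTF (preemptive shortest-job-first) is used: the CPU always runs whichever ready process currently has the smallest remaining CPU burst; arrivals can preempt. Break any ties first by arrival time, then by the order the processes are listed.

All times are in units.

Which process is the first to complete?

Timeline: | B 0-2 | A 2-7 | C 7-18 |
Completion: A=7  B=2  C=18
Finish order: B → A → C

B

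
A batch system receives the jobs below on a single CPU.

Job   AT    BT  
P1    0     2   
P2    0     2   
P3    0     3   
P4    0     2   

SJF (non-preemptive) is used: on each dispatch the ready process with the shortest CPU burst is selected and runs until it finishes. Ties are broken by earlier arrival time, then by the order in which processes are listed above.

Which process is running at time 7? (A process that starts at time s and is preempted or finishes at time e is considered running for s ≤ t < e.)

Gantt: | P1 0-2 | P2 2-4 | P4 4-6 | P3 6-9 |
Completion: P1=2  P2=4  P3=9  P4=6
Turnaround (C−A): P1=2  P2=4  P3=9  P4=6

P3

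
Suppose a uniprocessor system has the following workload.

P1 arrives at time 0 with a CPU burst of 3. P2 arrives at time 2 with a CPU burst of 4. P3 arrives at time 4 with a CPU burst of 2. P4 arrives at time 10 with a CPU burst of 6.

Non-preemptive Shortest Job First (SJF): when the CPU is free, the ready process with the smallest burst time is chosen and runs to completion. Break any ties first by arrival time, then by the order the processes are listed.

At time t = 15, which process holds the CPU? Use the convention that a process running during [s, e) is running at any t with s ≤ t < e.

Timeline: | P1 0-3 | P2 3-7 | P3 7-9 | idle 9-10 | P4 10-16 |
Completion: P1=3  P2=7  P3=9  P4=16
Turnaround (C−A): P1=3  P2=5  P3=5  P4=6

P4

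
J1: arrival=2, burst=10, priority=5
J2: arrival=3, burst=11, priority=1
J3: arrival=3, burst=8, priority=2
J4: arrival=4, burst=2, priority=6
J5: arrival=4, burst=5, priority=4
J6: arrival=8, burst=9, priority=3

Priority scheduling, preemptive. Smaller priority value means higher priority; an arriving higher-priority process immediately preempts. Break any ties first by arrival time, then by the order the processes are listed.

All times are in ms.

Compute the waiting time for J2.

0

Gantt: | idle 0-2 | J1 2-3 | J2 3-14 | J3 14-22 | J6 22-31 | J5 31-36 | J1 36-45 | J4 45-47 |
Completion: J1=45  J2=14  J3=22  J4=47  J5=36  J6=31
Waiting(J2) = turnaround − burst = 11 − 11 = 0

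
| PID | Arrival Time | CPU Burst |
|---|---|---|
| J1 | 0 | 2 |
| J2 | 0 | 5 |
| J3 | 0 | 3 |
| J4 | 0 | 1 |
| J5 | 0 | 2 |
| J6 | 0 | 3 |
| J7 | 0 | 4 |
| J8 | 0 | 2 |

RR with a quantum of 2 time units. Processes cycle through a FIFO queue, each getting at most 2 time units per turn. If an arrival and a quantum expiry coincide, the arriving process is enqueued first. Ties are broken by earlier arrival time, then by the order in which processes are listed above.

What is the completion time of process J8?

Timeline: | J1 0-2 | J2 2-4 | J3 4-6 | J4 6-7 | J5 7-9 | J6 9-11 | J7 11-13 | J8 13-15 | J2 15-17 | J3 17-18 | J6 18-19 | J7 19-21 | J2 21-22 |
Completion: J1=2  J2=22  J3=18  J4=7  J5=9  J6=19  J7=21  J8=15
Turnaround (C−A): J1=2  J2=22  J3=18  J4=7  J5=9  J6=19  J7=21  J8=15

15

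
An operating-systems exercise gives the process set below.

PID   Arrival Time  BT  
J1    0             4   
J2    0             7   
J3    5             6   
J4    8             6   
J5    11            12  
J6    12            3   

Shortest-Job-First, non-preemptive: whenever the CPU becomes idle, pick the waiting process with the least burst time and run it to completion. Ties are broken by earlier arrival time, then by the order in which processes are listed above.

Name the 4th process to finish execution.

J6

Timeline: | J1 0-4 | J2 4-11 | J3 11-17 | J6 17-20 | J4 20-26 | J5 26-38 |
Completion: J1=4  J2=11  J3=17  J4=26  J5=38  J6=20
Finish order: J1 → J2 → J3 → J6 → J4 → J5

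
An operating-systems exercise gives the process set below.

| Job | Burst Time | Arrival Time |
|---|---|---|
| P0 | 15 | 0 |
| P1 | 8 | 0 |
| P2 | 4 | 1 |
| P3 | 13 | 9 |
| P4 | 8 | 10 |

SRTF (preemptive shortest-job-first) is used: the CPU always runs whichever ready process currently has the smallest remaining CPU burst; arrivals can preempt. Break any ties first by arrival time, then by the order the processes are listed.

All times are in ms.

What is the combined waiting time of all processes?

50

Gantt: | P1 0-1 | P2 1-5 | P1 5-12 | P4 12-20 | P3 20-33 | P0 33-48 |
Completion: P0=48  P1=12  P2=5  P3=33  P4=20
Waiting = turnaround − burst: P0=33, P1=4, P2=0, P3=11, P4=2
Total waiting = 33 + 4 + 0 + 11 + 2 = 50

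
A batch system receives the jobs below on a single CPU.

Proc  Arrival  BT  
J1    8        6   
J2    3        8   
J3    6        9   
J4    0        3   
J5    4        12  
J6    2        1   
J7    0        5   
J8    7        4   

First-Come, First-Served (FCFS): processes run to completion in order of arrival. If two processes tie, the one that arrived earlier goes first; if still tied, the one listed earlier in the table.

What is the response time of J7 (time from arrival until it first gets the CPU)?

3

Gantt: | J4 0-3 | J7 3-8 | J6 8-9 | J2 9-17 | J5 17-29 | J3 29-38 | J8 38-42 | J1 42-48 |
Completion: J1=48  J2=17  J3=38  J4=3  J5=29  J6=9  J7=8  J8=42
Response(J7) = first start − arrival = 3 − 0 = 3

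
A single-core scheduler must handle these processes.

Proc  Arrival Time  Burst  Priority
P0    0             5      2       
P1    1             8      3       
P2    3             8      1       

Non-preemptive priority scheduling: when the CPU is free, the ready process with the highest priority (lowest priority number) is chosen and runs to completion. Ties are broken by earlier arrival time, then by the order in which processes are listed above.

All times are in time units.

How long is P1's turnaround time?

Schedule: | P0 0-5 | P2 5-13 | P1 13-21 |
Completion: P0=5  P1=21  P2=13
Turnaround (C−A): P0=5  P1=20  P2=10
Turnaround(P1) = completion − arrival = 21 − 1 = 20

20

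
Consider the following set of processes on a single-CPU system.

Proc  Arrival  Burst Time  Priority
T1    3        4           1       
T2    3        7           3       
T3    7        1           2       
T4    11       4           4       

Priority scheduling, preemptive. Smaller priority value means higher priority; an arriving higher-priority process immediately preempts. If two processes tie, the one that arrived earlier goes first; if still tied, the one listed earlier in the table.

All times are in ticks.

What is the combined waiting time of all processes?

Timeline: | idle 0-3 | T1 3-7 | T3 7-8 | T2 8-15 | T4 15-19 |
Completion: T1=7  T2=15  T3=8  T4=19
Waiting = turnaround − burst: T1=0, T2=5, T3=0, T4=4
Total waiting = 0 + 5 + 0 + 4 = 9

9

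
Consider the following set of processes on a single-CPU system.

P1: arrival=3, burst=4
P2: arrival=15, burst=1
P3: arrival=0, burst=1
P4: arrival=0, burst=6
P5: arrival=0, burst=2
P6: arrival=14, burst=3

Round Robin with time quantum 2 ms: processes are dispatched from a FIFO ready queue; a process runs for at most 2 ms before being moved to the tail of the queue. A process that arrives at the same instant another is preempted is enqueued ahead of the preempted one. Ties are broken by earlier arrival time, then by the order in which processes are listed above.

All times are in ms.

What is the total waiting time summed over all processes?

Schedule: | P3 0-1 | P4 1-3 | P5 3-5 | P1 5-7 | P4 7-9 | P1 9-11 | P4 11-13 | idle 13-14 | P6 14-16 | P2 16-17 | P6 17-18 |
Completion: P1=11  P2=17  P3=1  P4=13  P5=5  P6=18
Waiting = turnaround − burst: P1=4, P2=1, P3=0, P4=7, P5=3, P6=1
Total waiting = 4 + 1 + 0 + 7 + 3 + 1 = 16

16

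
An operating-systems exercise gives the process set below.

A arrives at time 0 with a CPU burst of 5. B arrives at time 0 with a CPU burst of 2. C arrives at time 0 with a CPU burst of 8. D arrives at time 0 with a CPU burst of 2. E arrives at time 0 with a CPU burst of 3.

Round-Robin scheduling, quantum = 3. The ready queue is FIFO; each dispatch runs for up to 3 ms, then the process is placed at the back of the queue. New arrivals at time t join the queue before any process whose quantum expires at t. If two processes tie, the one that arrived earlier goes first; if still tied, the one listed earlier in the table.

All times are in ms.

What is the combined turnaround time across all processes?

63

Gantt: | A 0-3 | B 3-5 | C 5-8 | D 8-10 | E 10-13 | A 13-15 | C 15-20 |
Completion: A=15  B=5  C=20  D=10  E=13
Turnaround (C−A): A=15  B=5  C=20  D=10  E=13
Turnaround = completion − arrival: A=15, B=5, C=20, D=10, E=13
Total turnaround = 15 + 5 + 20 + 10 + 13 = 63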